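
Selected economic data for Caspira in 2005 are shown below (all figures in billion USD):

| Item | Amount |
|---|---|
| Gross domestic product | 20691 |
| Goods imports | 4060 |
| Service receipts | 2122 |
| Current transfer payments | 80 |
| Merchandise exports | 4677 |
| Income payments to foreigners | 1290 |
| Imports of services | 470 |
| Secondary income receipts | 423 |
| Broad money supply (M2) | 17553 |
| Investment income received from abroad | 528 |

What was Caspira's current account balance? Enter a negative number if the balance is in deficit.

Goods balance = 4677 - 4060 = 617
Services balance = 2122 - 470 = 1652
Trade balance (goods + services) = 617 + 1652 = 2269
Net primary income = 528 - 1290 = -762
Net secondary income = 423 - 80 = 343
Current account = 2269 + (-762) + 343 = 1850

1850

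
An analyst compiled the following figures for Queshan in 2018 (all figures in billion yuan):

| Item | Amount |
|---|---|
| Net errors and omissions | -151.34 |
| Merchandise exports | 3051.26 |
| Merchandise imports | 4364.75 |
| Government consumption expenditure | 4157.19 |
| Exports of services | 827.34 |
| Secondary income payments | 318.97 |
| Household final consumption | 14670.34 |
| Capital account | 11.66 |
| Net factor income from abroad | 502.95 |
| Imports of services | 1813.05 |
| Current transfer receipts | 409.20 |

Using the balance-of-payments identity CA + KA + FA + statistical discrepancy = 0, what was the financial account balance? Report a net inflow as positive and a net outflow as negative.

Goods balance = 3051.26 - 4364.75 = -1313.49
Services balance = 827.34 - 1813.05 = -985.71
Trade balance (goods + services) = -1313.49 + (-985.71) = -2299.20
Net primary income = 502.95
Net secondary income = 409.20 - 318.97 = 90.23
Current account = -2299.20 + 502.95 + 90.23 = -1706.02
Financial account = -(-1706.02 + 11.66 + (-151.34)) = 1845.70

1845.70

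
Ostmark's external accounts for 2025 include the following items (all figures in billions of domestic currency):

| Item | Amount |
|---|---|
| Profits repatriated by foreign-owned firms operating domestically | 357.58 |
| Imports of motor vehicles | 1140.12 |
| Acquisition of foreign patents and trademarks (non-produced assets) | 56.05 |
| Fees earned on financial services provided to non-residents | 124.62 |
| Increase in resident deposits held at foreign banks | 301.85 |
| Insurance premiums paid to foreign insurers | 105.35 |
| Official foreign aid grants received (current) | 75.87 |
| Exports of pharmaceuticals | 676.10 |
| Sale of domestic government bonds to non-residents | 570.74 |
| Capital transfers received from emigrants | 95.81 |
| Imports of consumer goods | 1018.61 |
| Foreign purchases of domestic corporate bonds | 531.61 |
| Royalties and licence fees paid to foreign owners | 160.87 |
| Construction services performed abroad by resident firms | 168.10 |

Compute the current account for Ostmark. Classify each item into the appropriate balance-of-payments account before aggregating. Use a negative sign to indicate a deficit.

-1737.84

Goods: -1018.61 - 1140.12 + 676.10 = -1482.63
Services: -160.87 + 124.62 - 105.35 + 168.10 = 26.50
Primary income: -357.58
Secondary income: 75.87
Current account = (-1482.63) + 26.50 + (-357.58) + 75.87 = -1737.84
(Excluded from the current account — capital account: acquisition of foreign patents and trademarks (non-produced assets) 56.05, capital transfers received from emigrants 95.81; financial account: increase in resident deposits held at foreign banks 301.85, sale of domestic government bonds to non-residents 570.74, foreign purchases of domestic corporate bonds 531.61.)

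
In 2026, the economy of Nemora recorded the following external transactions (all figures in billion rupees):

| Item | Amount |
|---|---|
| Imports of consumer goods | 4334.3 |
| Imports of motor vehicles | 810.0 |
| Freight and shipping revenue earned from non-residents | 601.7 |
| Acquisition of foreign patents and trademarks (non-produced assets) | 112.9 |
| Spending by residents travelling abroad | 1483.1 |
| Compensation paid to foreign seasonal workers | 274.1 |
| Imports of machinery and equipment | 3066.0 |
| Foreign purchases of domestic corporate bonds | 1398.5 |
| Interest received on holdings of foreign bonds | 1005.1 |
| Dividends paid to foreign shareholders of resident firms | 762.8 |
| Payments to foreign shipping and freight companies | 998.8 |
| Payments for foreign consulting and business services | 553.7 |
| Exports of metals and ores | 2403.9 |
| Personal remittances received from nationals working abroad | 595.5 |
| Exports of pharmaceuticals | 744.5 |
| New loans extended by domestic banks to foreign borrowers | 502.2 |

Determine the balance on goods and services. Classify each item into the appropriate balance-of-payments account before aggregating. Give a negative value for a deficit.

-7495.8

Goods: -4334.3 + 2403.9 - 3066.0 - 810.0 + 744.5 = -5061.9
Services: 601.7 - 998.8 - 553.7 - 1483.1 = -2433.9
Trade balance = -5061.9 + (-2433.9) = -7495.8
(Excluded from the trade balance — capital account: acquisition of foreign patents and trademarks (non-produced assets) 112.9; primary income: compensation paid to foreign seasonal workers 274.1, interest received on holdings of foreign bonds 1005.1, dividends paid to foreign shareholders of resident firms 762.8; financial account: foreign purchases of domestic corporate bonds 1398.5, new loans extended by domestic banks to foreign borrowers 502.2; secondary income: personal remittances received from nationals working abroad 595.5.)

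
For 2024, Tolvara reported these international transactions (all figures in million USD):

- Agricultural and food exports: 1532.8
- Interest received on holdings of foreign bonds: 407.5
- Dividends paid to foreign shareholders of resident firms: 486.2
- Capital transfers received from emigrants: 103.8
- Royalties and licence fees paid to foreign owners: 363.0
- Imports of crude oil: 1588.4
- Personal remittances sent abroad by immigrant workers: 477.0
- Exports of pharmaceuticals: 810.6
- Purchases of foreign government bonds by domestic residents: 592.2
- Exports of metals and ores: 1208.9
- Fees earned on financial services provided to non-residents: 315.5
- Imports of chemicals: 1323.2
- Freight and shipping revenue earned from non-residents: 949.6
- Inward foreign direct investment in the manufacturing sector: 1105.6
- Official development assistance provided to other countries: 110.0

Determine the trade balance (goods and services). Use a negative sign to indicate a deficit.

Goods: -1588.4 - 1323.2 + 1532.8 + 1208.9 + 810.6 = 640.7
Services: -363.0 + 949.6 + 315.5 = 902.1
Trade balance = 640.7 + 902.1 = 1542.8
(Excluded from the trade balance — primary income: interest received on holdings of foreign bonds 407.5, dividends paid to foreign shareholders of resident firms 486.2; capital account: capital transfers received from emigrants 103.8; secondary income: personal remittances sent abroad by immigrant workers 477.0, official development assistance provided to other countries 110.0; financial account: purchases of foreign government bonds by domestic residents 592.2, inward foreign direct investment in the manufacturing sector 1105.6.)

1542.8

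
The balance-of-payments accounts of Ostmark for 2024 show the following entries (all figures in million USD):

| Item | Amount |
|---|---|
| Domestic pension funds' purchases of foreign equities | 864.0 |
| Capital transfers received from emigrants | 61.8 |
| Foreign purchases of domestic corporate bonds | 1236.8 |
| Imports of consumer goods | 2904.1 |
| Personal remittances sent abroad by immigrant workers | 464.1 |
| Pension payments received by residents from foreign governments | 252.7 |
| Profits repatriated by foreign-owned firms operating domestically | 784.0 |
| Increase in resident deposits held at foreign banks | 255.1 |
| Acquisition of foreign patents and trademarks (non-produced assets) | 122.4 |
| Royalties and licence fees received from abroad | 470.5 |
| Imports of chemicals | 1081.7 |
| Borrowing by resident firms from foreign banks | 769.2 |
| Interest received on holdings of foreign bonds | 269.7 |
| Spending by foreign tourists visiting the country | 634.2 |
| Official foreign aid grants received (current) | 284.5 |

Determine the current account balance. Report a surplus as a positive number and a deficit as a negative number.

Goods: -2904.1 - 1081.7 = -3985.8
Services: 470.5 + 634.2 = 1104.7
Primary income: 269.7 - 784.0 = -514.3
Secondary income: -464.1 + 252.7 + 284.5 = 73.1
Current account = (-3985.8) + 1104.7 + (-514.3) + 73.1 = -3322.3
(Excluded from the current account — financial account: domestic pension funds' purchases of foreign equities 864.0, foreign purchases of domestic corporate bonds 1236.8, increase in resident deposits held at foreign banks 255.1, borrowing by resident firms from foreign banks 769.2; capital account: capital transfers received from emigrants 61.8, acquisition of foreign patents and trademarks (non-produced assets) 122.4.)

-3322.3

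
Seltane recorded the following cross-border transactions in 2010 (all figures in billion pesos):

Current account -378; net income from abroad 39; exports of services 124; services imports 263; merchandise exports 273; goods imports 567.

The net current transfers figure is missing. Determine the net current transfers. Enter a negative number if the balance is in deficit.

16

Current account = goods balance + services balance + net primary income + net secondary income
Sum of the known components = -394
Net current transfers = CA - (known components) = -378 - (-394) = 16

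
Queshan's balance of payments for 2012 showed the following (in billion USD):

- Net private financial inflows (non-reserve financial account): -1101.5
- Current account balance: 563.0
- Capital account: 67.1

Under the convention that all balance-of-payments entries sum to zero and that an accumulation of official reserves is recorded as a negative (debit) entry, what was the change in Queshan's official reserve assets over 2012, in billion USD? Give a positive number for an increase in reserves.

-471.4

Official reserve transactions balance = -(563.0 + 67.1 + (-1101.5)) = 471.4
An accumulation of reserves is recorded as a debit (negative entry), so the change in the stock of reserves is the negative of that balance.
Change in official reserves = -(471.4) = -471.4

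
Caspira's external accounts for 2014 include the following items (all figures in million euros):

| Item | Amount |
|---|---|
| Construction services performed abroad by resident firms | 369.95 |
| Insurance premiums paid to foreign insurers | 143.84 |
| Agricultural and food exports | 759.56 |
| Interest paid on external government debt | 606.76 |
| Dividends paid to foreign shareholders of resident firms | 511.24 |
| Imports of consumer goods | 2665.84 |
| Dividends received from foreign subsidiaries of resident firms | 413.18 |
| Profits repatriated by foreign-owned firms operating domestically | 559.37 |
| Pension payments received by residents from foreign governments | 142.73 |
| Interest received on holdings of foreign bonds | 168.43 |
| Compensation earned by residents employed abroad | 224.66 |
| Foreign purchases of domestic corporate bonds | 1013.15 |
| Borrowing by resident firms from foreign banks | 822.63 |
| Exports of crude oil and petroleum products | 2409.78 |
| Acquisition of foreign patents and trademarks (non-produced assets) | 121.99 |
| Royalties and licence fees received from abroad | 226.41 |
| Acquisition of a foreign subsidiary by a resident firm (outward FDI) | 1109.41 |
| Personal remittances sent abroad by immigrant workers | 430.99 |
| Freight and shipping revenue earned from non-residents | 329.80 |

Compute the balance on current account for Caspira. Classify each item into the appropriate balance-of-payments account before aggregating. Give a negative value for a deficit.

126.46

Goods: 2409.78 - 2665.84 + 759.56 = 503.50
Services: 329.80 + 369.95 + 226.41 - 143.84 = 782.32
Primary income: 224.66 - 559.37 - 511.24 + 413.18 + 168.43 - 606.76 = -871.10
Secondary income: 142.73 - 430.99 = -288.26
Current account = 503.50 + 782.32 + (-871.10) + (-288.26) = 126.46
(Excluded from the current account — financial account: foreign purchases of domestic corporate bonds 1013.15, borrowing by resident firms from foreign banks 822.63, acquisition of a foreign subsidiary by a resident firm (outward FDI) 1109.41; capital account: acquisition of foreign patents and trademarks (non-produced assets) 121.99.)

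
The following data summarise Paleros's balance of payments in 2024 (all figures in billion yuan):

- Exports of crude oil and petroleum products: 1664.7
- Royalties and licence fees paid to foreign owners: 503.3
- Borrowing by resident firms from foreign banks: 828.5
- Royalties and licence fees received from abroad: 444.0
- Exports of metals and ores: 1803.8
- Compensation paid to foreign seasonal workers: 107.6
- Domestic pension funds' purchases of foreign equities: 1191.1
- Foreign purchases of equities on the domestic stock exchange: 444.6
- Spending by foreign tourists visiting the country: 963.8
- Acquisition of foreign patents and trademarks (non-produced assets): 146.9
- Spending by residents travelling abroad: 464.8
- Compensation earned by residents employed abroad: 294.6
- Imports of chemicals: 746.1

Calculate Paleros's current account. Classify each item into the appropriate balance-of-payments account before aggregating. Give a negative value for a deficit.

3349.1

Goods: 1803.8 - 746.1 + 1664.7 = 2722.4
Services: -464.8 - 503.3 + 963.8 + 444.0 = 439.7
Primary income: 294.6 - 107.6 = 187.0
Current account = 2722.4 + 439.7 + 187.0 = 3349.1
(Excluded from the current account — financial account: borrowing by resident firms from foreign banks 828.5, domestic pension funds' purchases of foreign equities 1191.1, foreign purchases of equities on the domestic stock exchange 444.6; capital account: acquisition of foreign patents and trademarks (non-produced assets) 146.9.)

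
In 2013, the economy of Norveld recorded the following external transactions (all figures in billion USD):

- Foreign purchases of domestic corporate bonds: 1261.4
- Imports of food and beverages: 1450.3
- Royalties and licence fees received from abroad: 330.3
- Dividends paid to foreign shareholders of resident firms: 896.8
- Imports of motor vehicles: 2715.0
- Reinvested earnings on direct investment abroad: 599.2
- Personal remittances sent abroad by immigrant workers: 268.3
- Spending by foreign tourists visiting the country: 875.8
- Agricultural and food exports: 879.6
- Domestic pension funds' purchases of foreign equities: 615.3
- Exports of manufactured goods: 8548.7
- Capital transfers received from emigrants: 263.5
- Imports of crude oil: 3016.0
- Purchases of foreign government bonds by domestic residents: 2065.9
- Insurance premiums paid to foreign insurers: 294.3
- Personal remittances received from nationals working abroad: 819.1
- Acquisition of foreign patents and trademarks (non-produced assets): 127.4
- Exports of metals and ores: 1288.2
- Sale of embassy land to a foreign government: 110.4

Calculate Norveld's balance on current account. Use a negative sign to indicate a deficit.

Goods: -3016.0 + 8548.7 - 2715.0 + 1288.2 + 879.6 - 1450.3 = 3535.2
Services: -294.3 + 330.3 + 875.8 = 911.8
Primary income: -896.8 + 599.2 = -297.6
Secondary income: 819.1 - 268.3 = 550.8
Current account = 3535.2 + 911.8 + (-297.6) + 550.8 = 4700.2
(Excluded from the current account — financial account: foreign purchases of domestic corporate bonds 1261.4, domestic pension funds' purchases of foreign equities 615.3, purchases of foreign government bonds by domestic residents 2065.9; capital account: capital transfers received from emigrants 263.5, acquisition of foreign patents and trademarks (non-produced assets) 127.4, sale of embassy land to a foreign government 110.4.)

4700.2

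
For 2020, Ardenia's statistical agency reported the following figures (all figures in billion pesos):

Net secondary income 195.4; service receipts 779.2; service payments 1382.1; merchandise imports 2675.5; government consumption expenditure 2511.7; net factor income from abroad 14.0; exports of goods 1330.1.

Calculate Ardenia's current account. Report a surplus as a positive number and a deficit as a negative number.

Goods balance = 1330.1 - 2675.5 = -1345.4
Services balance = 779.2 - 1382.1 = -602.9
Trade balance (goods + services) = -1345.4 + (-602.9) = -1948.3
Net primary income = 14.0
Net secondary income = 195.4
Current account = -1948.3 + 14.0 + 195.4 = -1738.9

-1738.9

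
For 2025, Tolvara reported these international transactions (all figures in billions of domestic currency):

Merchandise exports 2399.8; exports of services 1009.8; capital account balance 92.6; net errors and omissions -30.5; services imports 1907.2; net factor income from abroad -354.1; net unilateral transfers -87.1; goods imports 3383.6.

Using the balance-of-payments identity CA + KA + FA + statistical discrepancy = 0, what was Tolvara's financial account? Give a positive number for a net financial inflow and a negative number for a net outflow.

Goods balance = 2399.8 - 3383.6 = -983.8
Services balance = 1009.8 - 1907.2 = -897.4
Trade balance (goods + services) = -983.8 + (-897.4) = -1881.2
Net primary income = -354.1
Net secondary income = -87.1
Current account = -1881.2 + (-354.1) + (-87.1) = -2322.4
Financial account = -(-2322.4 + 92.6 + (-30.5)) = 2260.3

2260.3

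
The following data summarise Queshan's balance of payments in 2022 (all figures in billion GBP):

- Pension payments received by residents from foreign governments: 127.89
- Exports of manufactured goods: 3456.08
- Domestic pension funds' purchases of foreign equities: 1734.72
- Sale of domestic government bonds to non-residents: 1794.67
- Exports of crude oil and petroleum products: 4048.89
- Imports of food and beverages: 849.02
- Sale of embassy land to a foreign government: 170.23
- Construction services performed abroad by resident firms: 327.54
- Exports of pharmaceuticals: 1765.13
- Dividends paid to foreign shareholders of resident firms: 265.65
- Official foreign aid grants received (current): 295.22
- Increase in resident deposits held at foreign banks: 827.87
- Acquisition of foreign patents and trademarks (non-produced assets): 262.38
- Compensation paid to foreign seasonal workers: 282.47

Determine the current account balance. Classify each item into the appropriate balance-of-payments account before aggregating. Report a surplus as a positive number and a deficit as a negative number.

Goods: -849.02 + 1765.13 + 4048.89 + 3456.08 = 8421.08
Services: 327.54
Primary income: -265.65 - 282.47 = -548.12
Secondary income: 295.22 + 127.89 = 423.11
Current account = 8421.08 + 327.54 + (-548.12) + 423.11 = 8623.61
(Excluded from the current account — financial account: domestic pension funds' purchases of foreign equities 1734.72, sale of domestic government bonds to non-residents 1794.67, increase in resident deposits held at foreign banks 827.87; capital account: sale of embassy land to a foreign government 170.23, acquisition of foreign patents and trademarks (non-produced assets) 262.38.)

8623.61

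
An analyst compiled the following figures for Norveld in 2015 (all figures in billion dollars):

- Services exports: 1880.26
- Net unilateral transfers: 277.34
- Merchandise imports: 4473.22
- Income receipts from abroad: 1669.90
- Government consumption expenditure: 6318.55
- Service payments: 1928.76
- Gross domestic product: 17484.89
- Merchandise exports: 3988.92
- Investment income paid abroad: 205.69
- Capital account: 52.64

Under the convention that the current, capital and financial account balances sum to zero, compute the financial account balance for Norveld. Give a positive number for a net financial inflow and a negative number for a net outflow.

Goods balance = 3988.92 - 4473.22 = -484.30
Services balance = 1880.26 - 1928.76 = -48.50
Trade balance (goods + services) = -484.30 + (-48.50) = -532.80
Net primary income = 1669.90 - 205.69 = 1464.21
Net secondary income = 277.34
Current account = -532.80 + 1464.21 + 277.34 = 1208.75
Financial account = -(1208.75 + 52.64) = -1261.39

-1261.39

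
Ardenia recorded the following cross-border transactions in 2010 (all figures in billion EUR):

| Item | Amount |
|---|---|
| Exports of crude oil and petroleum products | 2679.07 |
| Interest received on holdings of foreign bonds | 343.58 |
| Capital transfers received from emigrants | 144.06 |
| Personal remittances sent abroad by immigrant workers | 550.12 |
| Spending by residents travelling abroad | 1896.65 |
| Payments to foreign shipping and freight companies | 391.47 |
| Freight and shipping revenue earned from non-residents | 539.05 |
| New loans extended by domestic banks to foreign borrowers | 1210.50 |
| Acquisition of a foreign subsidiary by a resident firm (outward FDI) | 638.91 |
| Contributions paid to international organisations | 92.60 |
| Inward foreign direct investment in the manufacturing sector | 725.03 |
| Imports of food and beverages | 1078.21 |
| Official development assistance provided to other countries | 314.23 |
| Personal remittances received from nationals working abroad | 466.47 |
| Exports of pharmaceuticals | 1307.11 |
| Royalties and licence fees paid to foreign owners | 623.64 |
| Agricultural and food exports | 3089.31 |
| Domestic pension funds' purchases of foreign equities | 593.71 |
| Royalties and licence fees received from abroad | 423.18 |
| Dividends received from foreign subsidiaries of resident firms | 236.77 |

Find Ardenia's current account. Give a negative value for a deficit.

4137.62

Goods: 1307.11 + 2679.07 + 3089.31 - 1078.21 = 5997.28
Services: -623.64 - 1896.65 + 423.18 + 539.05 - 391.47 = -1949.53
Primary income: 236.77 + 343.58 = 580.35
Secondary income: 466.47 - 92.60 - 314.23 - 550.12 = -490.48
Current account = 5997.28 + (-1949.53) + 580.35 + (-490.48) = 4137.62
(Excluded from the current account — capital account: capital transfers received from emigrants 144.06; financial account: new loans extended by domestic banks to foreign borrowers 1210.50, acquisition of a foreign subsidiary by a resident firm (outward FDI) 638.91, inward foreign direct investment in the manufacturing sector 725.03, domestic pension funds' purchases of foreign equities 593.71.)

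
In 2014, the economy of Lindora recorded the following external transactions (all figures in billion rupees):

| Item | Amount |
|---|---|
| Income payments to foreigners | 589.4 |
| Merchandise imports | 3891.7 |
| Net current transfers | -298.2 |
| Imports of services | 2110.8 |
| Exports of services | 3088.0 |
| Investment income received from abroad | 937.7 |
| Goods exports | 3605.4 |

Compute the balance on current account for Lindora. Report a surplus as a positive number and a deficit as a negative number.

741.0

Goods balance = 3605.4 - 3891.7 = -286.3
Services balance = 3088.0 - 2110.8 = 977.2
Trade balance (goods + services) = -286.3 + 977.2 = 690.9
Net primary income = 937.7 - 589.4 = 348.3
Net secondary income = -298.2
Current account = 690.9 + 348.3 + (-298.2) = 741.0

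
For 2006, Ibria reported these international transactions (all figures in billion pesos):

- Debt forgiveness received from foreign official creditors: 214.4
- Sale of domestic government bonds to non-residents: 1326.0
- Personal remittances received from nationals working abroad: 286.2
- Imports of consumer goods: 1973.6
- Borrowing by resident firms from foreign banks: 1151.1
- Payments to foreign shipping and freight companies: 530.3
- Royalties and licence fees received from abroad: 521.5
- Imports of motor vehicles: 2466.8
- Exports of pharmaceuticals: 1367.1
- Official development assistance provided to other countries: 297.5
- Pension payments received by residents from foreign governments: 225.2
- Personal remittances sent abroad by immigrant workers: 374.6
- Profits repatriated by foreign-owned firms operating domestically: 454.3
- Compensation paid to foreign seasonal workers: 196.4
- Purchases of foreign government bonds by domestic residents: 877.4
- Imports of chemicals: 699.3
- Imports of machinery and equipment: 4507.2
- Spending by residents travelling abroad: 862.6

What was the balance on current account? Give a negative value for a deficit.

Goods: -699.3 - 4507.2 + 1367.1 - 1973.6 - 2466.8 = -8279.8
Services: 521.5 - 530.3 - 862.6 = -871.4
Primary income: -196.4 - 454.3 = -650.7
Secondary income: 286.2 + 225.2 - 297.5 - 374.6 = -160.7
Current account = (-8279.8) + (-871.4) + (-650.7) + (-160.7) = -9962.6
(Excluded from the current account — capital account: debt forgiveness received from foreign official creditors 214.4; financial account: sale of domestic government bonds to non-residents 1326.0, borrowing by resident firms from foreign banks 1151.1, purchases of foreign government bonds by domestic residents 877.4.)

-9962.6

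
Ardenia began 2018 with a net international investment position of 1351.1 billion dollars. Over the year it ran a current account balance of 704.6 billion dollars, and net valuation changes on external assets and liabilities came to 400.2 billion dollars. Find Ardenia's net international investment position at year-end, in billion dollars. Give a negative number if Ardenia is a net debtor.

2455.9

Change in NIIP = current account + net valuation change = 704.6 + 400.2 = 1104.8
End-of-year NIIP = 1351.1 + 1104.8 = 2455.9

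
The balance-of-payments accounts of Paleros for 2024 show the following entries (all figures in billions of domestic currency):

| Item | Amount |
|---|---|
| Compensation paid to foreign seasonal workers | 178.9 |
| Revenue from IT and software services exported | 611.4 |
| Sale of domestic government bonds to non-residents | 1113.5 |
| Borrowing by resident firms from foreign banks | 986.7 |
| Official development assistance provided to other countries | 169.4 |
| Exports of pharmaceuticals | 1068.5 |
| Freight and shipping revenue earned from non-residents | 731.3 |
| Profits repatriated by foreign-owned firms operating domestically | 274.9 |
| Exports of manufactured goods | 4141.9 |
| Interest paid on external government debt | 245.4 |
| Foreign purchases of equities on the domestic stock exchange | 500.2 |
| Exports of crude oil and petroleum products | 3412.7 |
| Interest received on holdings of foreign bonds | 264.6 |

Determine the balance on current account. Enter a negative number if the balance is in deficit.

Goods: 3412.7 + 4141.9 + 1068.5 = 8623.1
Services: 731.3 + 611.4 = 1342.7
Primary income: -245.4 - 178.9 + 264.6 - 274.9 = -434.6
Secondary income: -169.4
Current account = 8623.1 + 1342.7 + (-434.6) + (-169.4) = 9361.8
(Excluded from the current account — financial account: sale of domestic government bonds to non-residents 1113.5, borrowing by resident firms from foreign banks 986.7, foreign purchases of equities on the domestic stock exchange 500.2.)

9361.8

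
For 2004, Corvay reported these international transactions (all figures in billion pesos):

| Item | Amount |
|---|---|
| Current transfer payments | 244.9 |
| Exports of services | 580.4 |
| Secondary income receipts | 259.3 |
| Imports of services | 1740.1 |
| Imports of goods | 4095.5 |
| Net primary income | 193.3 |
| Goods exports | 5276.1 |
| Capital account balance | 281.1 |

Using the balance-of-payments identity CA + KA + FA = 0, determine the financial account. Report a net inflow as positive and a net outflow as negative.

Goods balance = 5276.1 - 4095.5 = 1180.6
Services balance = 580.4 - 1740.1 = -1159.7
Trade balance (goods + services) = 1180.6 + (-1159.7) = 20.9
Net primary income = 193.3
Net secondary income = 259.3 - 244.9 = 14.4
Current account = 20.9 + 193.3 + 14.4 = 228.6
Financial account = -(228.6 + 281.1) = -509.7

-509.7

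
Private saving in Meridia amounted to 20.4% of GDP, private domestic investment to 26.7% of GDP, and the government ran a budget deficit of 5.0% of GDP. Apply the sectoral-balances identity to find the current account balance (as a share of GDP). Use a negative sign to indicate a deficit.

By the sectoral-balances identity, CA = (S_private - I) + (T - G).
Private balance = 20.4 - 26.7 = -6.3
Government balance (T - G) = -5.0
CA = -6.3 + (-5.0) = -11.3

-11.3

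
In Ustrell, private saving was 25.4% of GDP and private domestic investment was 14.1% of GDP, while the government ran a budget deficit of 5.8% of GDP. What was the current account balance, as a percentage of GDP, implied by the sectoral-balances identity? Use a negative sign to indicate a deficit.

By the sectoral-balances identity, CA = (S_private - I) + (T - G).
Private balance = 25.4 - 14.1 = 11.3
Government balance (T - G) = -5.8
CA = 11.3 + (-5.8) = 5.5

5.5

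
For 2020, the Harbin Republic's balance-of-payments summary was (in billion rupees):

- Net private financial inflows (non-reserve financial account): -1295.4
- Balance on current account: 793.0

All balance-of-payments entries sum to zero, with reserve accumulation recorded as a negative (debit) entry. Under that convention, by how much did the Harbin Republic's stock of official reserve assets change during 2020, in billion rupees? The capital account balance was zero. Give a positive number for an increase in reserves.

Official reserve transactions balance = -(793.0 + (-1295.4)) = 502.4
An accumulation of reserves is recorded as a debit (negative entry), so the change in the stock of reserves is the negative of that balance.
Change in official reserves = -(502.4) = -502.4

-502.4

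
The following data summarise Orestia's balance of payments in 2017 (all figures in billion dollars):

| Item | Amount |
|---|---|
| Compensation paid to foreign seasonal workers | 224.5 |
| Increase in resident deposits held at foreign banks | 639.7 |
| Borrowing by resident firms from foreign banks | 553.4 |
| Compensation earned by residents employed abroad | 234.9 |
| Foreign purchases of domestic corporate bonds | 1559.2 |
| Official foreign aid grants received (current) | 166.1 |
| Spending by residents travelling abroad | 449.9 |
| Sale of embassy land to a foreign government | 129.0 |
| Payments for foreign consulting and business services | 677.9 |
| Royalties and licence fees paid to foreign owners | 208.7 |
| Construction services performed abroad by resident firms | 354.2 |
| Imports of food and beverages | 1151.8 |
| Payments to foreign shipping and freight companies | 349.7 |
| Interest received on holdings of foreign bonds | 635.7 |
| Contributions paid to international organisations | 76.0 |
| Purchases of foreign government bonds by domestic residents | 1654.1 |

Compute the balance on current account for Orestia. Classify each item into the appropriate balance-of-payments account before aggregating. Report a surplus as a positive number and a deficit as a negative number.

Goods: -1151.8
Services: 354.2 - 677.9 - 349.7 - 208.7 - 449.9 = -1332.0
Primary income: 635.7 + 234.9 - 224.5 = 646.1
Secondary income: -76.0 + 166.1 = 90.1
Current account = (-1151.8) + (-1332.0) + 646.1 + 90.1 = -1747.6
(Excluded from the current account — financial account: increase in resident deposits held at foreign banks 639.7, borrowing by resident firms from foreign banks 553.4, foreign purchases of domestic corporate bonds 1559.2, purchases of foreign government bonds by domestic residents 1654.1; capital account: sale of embassy land to a foreign government 129.0.)

-1747.6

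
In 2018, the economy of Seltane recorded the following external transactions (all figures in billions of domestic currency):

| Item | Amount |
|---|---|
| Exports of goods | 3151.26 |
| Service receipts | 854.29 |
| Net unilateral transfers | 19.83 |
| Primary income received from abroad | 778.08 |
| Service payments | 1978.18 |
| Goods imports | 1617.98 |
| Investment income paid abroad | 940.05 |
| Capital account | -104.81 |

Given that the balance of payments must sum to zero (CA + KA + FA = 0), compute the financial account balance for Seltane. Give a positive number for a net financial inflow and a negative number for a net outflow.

Goods balance = 3151.26 - 1617.98 = 1533.28
Services balance = 854.29 - 1978.18 = -1123.89
Trade balance (goods + services) = 1533.28 + (-1123.89) = 409.39
Net primary income = 778.08 - 940.05 = -161.97
Net secondary income = 19.83
Current account = 409.39 + (-161.97) + 19.83 = 267.25
Financial account = -(267.25 + (-104.81)) = -162.44

-162.44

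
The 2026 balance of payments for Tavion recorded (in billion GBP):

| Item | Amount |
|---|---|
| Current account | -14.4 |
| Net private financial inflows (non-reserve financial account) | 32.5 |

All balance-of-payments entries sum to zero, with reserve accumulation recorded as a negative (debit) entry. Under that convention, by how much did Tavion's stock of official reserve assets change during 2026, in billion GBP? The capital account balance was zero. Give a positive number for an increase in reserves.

18.1

Official reserve transactions balance = -((-14.4) + 32.5) = -18.1
An accumulation of reserves is recorded as a debit (negative entry), so the change in the stock of reserves is the negative of that balance.
Change in official reserves = -(-18.1) = 18.1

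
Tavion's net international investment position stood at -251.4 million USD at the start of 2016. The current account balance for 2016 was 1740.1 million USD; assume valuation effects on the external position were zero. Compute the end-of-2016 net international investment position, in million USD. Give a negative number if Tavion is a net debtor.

1488.7

With no valuation effects, change in NIIP = current account = 1740.1
End-of-year NIIP = -251.4 + 1740.1 = 1488.7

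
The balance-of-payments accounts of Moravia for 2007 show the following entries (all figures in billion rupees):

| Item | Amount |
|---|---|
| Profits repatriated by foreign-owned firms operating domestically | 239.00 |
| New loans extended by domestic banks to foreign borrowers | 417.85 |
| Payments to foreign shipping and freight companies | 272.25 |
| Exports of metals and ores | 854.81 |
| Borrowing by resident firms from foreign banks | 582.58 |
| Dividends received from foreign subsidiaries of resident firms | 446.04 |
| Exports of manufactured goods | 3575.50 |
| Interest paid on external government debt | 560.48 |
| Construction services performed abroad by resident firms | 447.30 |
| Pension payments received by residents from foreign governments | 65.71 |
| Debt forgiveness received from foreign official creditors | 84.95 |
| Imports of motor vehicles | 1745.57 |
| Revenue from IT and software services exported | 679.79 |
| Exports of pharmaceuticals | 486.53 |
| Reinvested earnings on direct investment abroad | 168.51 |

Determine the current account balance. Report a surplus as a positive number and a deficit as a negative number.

Goods: 854.81 + 486.53 - 1745.57 + 3575.50 = 3171.27
Services: 447.30 - 272.25 + 679.79 = 854.84
Primary income: 168.51 - 239.00 + 446.04 - 560.48 = -184.93
Secondary income: 65.71
Current account = 3171.27 + 854.84 + (-184.93) + 65.71 = 3906.89
(Excluded from the current account — financial account: new loans extended by domestic banks to foreign borrowers 417.85, borrowing by resident firms from foreign banks 582.58; capital account: debt forgiveness received from foreign official creditors 84.95.)

3906.89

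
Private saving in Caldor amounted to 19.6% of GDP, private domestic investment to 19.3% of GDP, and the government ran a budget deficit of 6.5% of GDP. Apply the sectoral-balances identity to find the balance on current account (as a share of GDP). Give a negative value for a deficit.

By the sectoral-balances identity, CA = (S_private - I) + (T - G).
Private balance = 19.6 - 19.3 = 0.3
Government balance (T - G) = -6.5
CA = 0.3 + (-6.5) = -6.2

-6.2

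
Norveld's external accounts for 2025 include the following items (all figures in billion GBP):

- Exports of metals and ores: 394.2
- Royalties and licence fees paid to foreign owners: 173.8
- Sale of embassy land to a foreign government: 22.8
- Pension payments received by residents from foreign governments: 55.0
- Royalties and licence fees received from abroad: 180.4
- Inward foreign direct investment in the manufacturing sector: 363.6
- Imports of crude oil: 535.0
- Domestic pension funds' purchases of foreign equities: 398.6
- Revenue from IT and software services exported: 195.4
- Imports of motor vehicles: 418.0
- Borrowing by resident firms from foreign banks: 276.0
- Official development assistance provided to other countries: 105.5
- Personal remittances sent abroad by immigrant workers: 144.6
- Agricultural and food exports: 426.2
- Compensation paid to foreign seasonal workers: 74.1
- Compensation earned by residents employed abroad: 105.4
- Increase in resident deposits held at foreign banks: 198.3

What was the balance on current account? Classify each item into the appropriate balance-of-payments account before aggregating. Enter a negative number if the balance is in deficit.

-94.4

Goods: -418.0 + 394.2 - 535.0 + 426.2 = -132.6
Services: 195.4 - 173.8 + 180.4 = 202.0
Primary income: 105.4 - 74.1 = 31.3
Secondary income: -144.6 - 105.5 + 55.0 = -195.1
Current account = (-132.6) + 202.0 + 31.3 + (-195.1) = -94.4
(Excluded from the current account — capital account: sale of embassy land to a foreign government 22.8; financial account: inward foreign direct investment in the manufacturing sector 363.6, domestic pension funds' purchases of foreign equities 398.6, borrowing by resident firms from foreign banks 276.0, increase in resident deposits held at foreign banks 198.3.)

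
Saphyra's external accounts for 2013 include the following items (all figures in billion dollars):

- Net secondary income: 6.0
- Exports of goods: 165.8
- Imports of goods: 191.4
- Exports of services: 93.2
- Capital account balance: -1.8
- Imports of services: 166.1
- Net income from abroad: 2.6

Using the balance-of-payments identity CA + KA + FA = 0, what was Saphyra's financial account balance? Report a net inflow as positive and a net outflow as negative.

Goods balance = 165.8 - 191.4 = -25.6
Services balance = 93.2 - 166.1 = -72.9
Trade balance (goods + services) = -25.6 + (-72.9) = -98.5
Net primary income = 2.6
Net secondary income = 6.0
Current account = -98.5 + 2.6 + 6.0 = -89.9
Financial account = -(-89.9 + (-1.8)) = 91.7

91.7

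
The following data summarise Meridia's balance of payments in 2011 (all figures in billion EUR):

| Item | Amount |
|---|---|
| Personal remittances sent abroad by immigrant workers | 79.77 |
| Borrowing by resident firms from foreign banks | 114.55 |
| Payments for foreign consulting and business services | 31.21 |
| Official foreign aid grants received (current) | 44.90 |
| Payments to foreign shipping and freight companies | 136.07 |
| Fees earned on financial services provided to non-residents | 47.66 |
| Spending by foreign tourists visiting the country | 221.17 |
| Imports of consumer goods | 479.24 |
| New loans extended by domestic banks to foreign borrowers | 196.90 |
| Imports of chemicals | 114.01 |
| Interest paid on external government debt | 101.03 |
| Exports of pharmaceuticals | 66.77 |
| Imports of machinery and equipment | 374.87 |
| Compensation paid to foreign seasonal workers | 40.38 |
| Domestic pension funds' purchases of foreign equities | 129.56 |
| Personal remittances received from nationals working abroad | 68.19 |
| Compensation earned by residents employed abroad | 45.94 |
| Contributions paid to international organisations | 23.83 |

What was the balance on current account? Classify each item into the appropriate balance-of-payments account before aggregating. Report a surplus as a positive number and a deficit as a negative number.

-885.78

Goods: -374.87 + 66.77 - 479.24 - 114.01 = -901.35
Services: 47.66 - 136.07 + 221.17 - 31.21 = 101.55
Primary income: 45.94 - 101.03 - 40.38 = -95.47
Secondary income: -23.83 + 68.19 + 44.90 - 79.77 = 9.49
Current account = (-901.35) + 101.55 + (-95.47) + 9.49 = -885.78
(Excluded from the current account — financial account: borrowing by resident firms from foreign banks 114.55, new loans extended by domestic banks to foreign borrowers 196.90, domestic pension funds' purchases of foreign equities 129.56.)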